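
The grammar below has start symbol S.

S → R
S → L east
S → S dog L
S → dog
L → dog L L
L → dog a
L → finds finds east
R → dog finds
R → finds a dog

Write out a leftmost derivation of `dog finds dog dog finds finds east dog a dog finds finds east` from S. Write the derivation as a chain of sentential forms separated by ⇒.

S ⇒ S dog L ⇒ S dog L dog L ⇒ R dog L dog L ⇒ dog finds dog L dog L ⇒ dog finds dog dog L L dog L ⇒ dog finds dog dog finds finds east L dog L ⇒ dog finds dog dog finds finds east dog a dog L ⇒ dog finds dog dog finds finds east dog a dog finds finds east

S ⇒ S dog L   [S → S dog L]
S dog L ⇒ S dog L dog L   [S → S dog L]
S dog L dog L ⇒ R dog L dog L   [S → R]
R dog L dog L ⇒ dog finds dog L dog L   [R → dog finds]
dog finds dog L dog L ⇒ dog finds dog dog L L dog L   [L → dog L L]
dog finds dog dog L L dog L ⇒ dog finds dog dog finds finds east L dog L   [L → finds finds east]
dog finds dog dog finds finds east L dog L ⇒ dog finds dog dog finds finds east dog a dog L   [L → dog a]
dog finds dog dog finds finds east dog a dog L ⇒ dog finds dog dog finds finds east dog a dog finds finds east   [L → finds finds east]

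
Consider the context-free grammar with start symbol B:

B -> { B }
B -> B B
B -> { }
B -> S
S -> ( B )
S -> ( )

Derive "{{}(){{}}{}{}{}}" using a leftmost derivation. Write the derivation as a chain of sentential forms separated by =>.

B => {B} => {BB} => {{}B} => {{}BB} => {{}BBB} => {{}BBBB} => {{}SBBB} => {{}()BBB} => {{}()BBBB} => {{}(){B}BBB} => {{}(){{}}BBB} => {{}(){{}}{}BB} => {{}(){{}}{}{}B} => {{}(){{}}{}{}{}}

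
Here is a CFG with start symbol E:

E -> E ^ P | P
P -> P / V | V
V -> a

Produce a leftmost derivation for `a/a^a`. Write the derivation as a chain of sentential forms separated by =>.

E => E^P => P^P => P/V^P => V/V^P => a/V^P => a/a^P => a/a^V => a/a^a

E => E^P   [E -> E ^ P]
E^P => P^P   [E -> P]
P^P => P/V^P   [P -> P / V]
P/V^P => V/V^P   [P -> V]
V/V^P => a/V^P   [V -> a]
a/V^P => a/a^P   [V -> a]
a/a^P => a/a^V   [P -> V]
a/a^V => a/a^a   [V -> a]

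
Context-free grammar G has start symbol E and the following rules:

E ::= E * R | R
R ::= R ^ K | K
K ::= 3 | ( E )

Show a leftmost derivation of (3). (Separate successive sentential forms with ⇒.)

E⇒R⇒K⇒(E)⇒(R)⇒(K)⇒(3)

E ⇒ R   [E ::= R]
R ⇒ K   [R ::= K]
K ⇒ (E)   [K ::= ( E )]
(E) ⇒ (R)   [E ::= R]
(R) ⇒ (K)   [R ::= K]
(K) ⇒ (3)   [K ::= 3]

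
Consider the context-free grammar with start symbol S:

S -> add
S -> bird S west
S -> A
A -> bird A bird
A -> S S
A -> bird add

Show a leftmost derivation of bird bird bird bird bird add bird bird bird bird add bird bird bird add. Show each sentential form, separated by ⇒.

S ⇒ A ⇒ S S ⇒ A S ⇒ bird A bird S ⇒ bird bird A bird bird S ⇒ bird bird S S bird bird S ⇒ bird bird A S bird bird S ⇒ bird bird bird A bird S bird bird S ⇒ bird bird bird bird A bird bird S bird bird S ⇒ bird bird bird bird bird add bird bird S bird bird S ⇒ bird bird bird bird bird add bird bird A bird bird S ⇒ bird bird bird bird bird add bird bird bird A bird bird bird S ⇒ bird bird bird bird bird add bird bird bird bird add bird bird bird S ⇒ bird bird bird bird bird add bird bird bird bird add bird bird bird add

S ⇒ A   [S -> A]
A ⇒ S S   [A -> S S]
S S ⇒ A S   [S -> A]
A S ⇒ bird A bird S   [A -> bird A bird]
bird A bird S ⇒ bird bird A bird bird S   [A -> bird A bird]
bird bird A bird bird S ⇒ bird bird S S bird bird S   [A -> S S]
bird bird S S bird bird S ⇒ bird bird A S bird bird S   [S -> A]
bird bird A S bird bird S ⇒ bird bird bird A bird S bird bird S   [A -> bird A bird]
bird bird bird A bird S bird bird S ⇒ bird bird bird bird A bird bird S bird bird S   [A -> bird A bird]
bird bird bird bird A bird bird S bird bird S ⇒ bird bird bird bird bird add bird bird S bird bird S   [A -> bird add]
bird bird bird bird bird add bird bird S bird bird S ⇒ bird bird bird bird bird add bird bird A bird bird S   [S -> A]
bird bird bird bird bird add bird bird A bird bird S ⇒ bird bird bird bird bird add bird bird bird A bird bird bird S   [A -> bird A bird]
bird bird bird bird bird add bird bird bird A bird bird bird S ⇒ bird bird bird bird bird add bird bird bird bird add bird bird bird S   [A -> bird add]
bird bird bird bird bird add bird bird bird bird add bird bird bird S ⇒ bird bird bird bird bird add bird bird bird bird add bird bird bird add   [S -> add]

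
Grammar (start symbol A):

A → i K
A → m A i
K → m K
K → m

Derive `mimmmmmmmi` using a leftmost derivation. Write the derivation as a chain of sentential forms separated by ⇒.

A ⇒ mAi ⇒ miKi ⇒ mimKi ⇒ mimmKi ⇒ mimmmKi ⇒ mimmmmKi ⇒ mimmmmmKi ⇒ mimmmmmmKi ⇒ mimmmmmmmi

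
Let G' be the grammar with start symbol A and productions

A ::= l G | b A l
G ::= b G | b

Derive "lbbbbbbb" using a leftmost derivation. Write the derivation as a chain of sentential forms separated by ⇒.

A ⇒ lG ⇒ lbG ⇒ lbbG ⇒ lbbbG ⇒ lbbbbG ⇒ lbbbbbG ⇒ lbbbbbbG ⇒ lbbbbbbb

A ⇒ lG   [A ::= l G]
lG ⇒ lbG   [G ::= b G]
lbG ⇒ lbbG   [G ::= b G]
lbbG ⇒ lbbbG   [G ::= b G]
lbbbG ⇒ lbbbbG   [G ::= b G]
lbbbbG ⇒ lbbbbbG   [G ::= b G]
lbbbbbG ⇒ lbbbbbbG   [G ::= b G]
lbbbbbbG ⇒ lbbbbbbb   [G ::= b]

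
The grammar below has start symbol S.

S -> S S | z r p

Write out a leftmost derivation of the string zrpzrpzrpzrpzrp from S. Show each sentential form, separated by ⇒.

S ⇒ SS ⇒ SSS ⇒ SSSS ⇒ SSSSS ⇒ zrpSSSS ⇒ zrpzrpSSS ⇒ zrpzrpzrpSS ⇒ zrpzrpzrpzrpS ⇒ zrpzrpzrpzrpzrp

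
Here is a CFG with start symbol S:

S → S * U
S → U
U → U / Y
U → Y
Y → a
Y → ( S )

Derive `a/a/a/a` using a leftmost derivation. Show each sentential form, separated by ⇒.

S ⇒ U   [S → U]
U ⇒ U/Y   [U → U / Y]
U/Y ⇒ U/Y/Y   [U → U / Y]
U/Y/Y ⇒ U/Y/Y/Y   [U → U / Y]
U/Y/Y/Y ⇒ Y/Y/Y/Y   [U → Y]
Y/Y/Y/Y ⇒ a/Y/Y/Y   [Y → a]
a/Y/Y/Y ⇒ a/a/Y/Y   [Y → a]
a/a/Y/Y ⇒ a/a/a/Y   [Y → a]
a/a/a/Y ⇒ a/a/a/a   [Y → a]

S ⇒ U ⇒ U/Y ⇒ U/Y/Y ⇒ U/Y/Y/Y ⇒ Y/Y/Y/Y ⇒ a/Y/Y/Y ⇒ a/a/Y/Y ⇒ a/a/a/Y ⇒ a/a/a/a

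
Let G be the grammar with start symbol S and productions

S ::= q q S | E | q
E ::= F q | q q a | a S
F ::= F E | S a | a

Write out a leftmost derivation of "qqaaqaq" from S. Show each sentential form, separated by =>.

S => E => Fq => Saq => qqSaq => qqEaq => qqaSaq => qqaEaq => qqaaSaq => qqaaqaq

S => E   [S ::= E]
E => Fq   [E ::= F q]
Fq => Saq   [F ::= S a]
Saq => qqSaq   [S ::= q q S]
qqSaq => qqEaq   [S ::= E]
qqEaq => qqaSaq   [E ::= a S]
qqaSaq => qqaEaq   [S ::= E]
qqaEaq => qqaaSaq   [E ::= a S]
qqaaSaq => qqaaqaq   [S ::= q]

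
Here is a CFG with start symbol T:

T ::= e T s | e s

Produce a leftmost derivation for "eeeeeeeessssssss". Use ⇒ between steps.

T⇒eTs⇒eeTss⇒eeeTsss⇒eeeeTssss⇒eeeeeTsssss⇒eeeeeeTssssss⇒eeeeeeeTsssssss⇒eeeeeeeessssssss

T ⇒ eTs   [T ::= e T s]
eTs ⇒ eeTss   [T ::= e T s]
eeTss ⇒ eeeTsss   [T ::= e T s]
eeeTsss ⇒ eeeeTssss   [T ::= e T s]
eeeeTssss ⇒ eeeeeTsssss   [T ::= e T s]
eeeeeTsssss ⇒ eeeeeeTssssss   [T ::= e T s]
eeeeeeTssssss ⇒ eeeeeeeTsssssss   [T ::= e T s]
eeeeeeeTsssssss ⇒ eeeeeeeessssssss   [T ::= e s]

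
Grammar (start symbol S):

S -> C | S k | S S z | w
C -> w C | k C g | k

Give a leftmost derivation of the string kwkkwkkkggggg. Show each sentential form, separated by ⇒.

S ⇒ C ⇒ kCg ⇒ kwCg ⇒ kwkCgg ⇒ kwkkCggg ⇒ kwkkwCggg ⇒ kwkkwkCgggg ⇒ kwkkwkkCggggg ⇒ kwkkwkkkggggg

S ⇒ C   [S -> C]
C ⇒ kCg   [C -> k C g]
kCg ⇒ kwCg   [C -> w C]
kwCg ⇒ kwkCgg   [C -> k C g]
kwkCgg ⇒ kwkkCggg   [C -> k C g]
kwkkCggg ⇒ kwkkwCggg   [C -> w C]
kwkkwCggg ⇒ kwkkwkCgggg   [C -> k C g]
kwkkwkCgggg ⇒ kwkkwkkCggggg   [C -> k C g]
kwkkwkkCggggg ⇒ kwkkwkkkggggg   [C -> k]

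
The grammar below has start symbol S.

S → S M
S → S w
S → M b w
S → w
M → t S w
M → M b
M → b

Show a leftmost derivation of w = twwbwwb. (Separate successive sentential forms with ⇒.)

S ⇒ SM ⇒ SwM ⇒ MbwwM ⇒ tSwbwwM ⇒ twwbwwM ⇒ twwbwwb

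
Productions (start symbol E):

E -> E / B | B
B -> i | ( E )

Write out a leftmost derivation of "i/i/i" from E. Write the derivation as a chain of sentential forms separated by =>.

E => E/B => E/B/B => B/B/B => i/B/B => i/i/B => i/i/i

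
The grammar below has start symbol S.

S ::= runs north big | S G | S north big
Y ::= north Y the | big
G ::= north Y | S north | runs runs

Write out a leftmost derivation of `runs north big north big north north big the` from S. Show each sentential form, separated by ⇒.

S ⇒ S G ⇒ S north big G ⇒ runs north big north big G ⇒ runs north big north big north Y ⇒ runs north big north big north north Y the ⇒ runs north big north big north north big the

S ⇒ S G   [S ::= S G]
S G ⇒ S north big G   [S ::= S north big]
S north big G ⇒ runs north big north big G   [S ::= runs north big]
runs north big north big G ⇒ runs north big north big north Y   [G ::= north Y]
runs north big north big north Y ⇒ runs north big north big north north Y the   [Y ::= north Y the]
runs north big north big north north Y the ⇒ runs north big north big north north big the   [Y ::= big]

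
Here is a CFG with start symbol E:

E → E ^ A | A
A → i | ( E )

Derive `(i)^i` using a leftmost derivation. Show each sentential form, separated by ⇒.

E ⇒ E^A ⇒ A^A ⇒ (E)^A ⇒ (A)^A ⇒ (i)^A ⇒ (i)^i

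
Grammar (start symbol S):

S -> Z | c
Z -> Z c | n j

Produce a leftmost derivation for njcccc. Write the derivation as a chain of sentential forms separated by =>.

S => Z => Zc => Zcc => Zccc => Zcccc => njcccc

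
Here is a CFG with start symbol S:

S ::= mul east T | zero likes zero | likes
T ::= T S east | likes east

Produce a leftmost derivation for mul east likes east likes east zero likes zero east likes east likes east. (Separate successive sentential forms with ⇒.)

S ⇒ mul east T ⇒ mul east T S east ⇒ mul east T S east S east ⇒ mul east T S east S east S east ⇒ mul east T S east S east S east S east ⇒ mul east likes east S east S east S east S east ⇒ mul east likes east likes east S east S east S east ⇒ mul east likes east likes east zero likes zero east S east S east ⇒ mul east likes east likes east zero likes zero east likes east S east ⇒ mul east likes east likes east zero likes zero east likes east likes east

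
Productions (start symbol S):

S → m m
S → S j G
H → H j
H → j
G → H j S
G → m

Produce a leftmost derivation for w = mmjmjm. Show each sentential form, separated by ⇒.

S ⇒ SjG ⇒ SjGjG ⇒ mmjGjG ⇒ mmjmjG ⇒ mmjmjm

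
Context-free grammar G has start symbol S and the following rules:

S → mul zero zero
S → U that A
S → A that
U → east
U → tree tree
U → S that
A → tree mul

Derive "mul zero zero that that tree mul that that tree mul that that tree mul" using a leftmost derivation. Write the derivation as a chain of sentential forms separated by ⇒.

S ⇒ U that A ⇒ S that that A ⇒ U that A that that A ⇒ S that that A that that A ⇒ U that A that that A that that A ⇒ S that that A that that A that that A ⇒ mul zero zero that that A that that A that that A ⇒ mul zero zero that that tree mul that that A that that A ⇒ mul zero zero that that tree mul that that tree mul that that A ⇒ mul zero zero that that tree mul that that tree mul that that tree mul

S ⇒ U that A   [S → U that A]
U that A ⇒ S that that A   [U → S that]
S that that A ⇒ U that A that that A   [S → U that A]
U that A that that A ⇒ S that that A that that A   [U → S that]
S that that A that that A ⇒ U that A that that A that that A   [S → U that A]
U that A that that A that that A ⇒ S that that A that that A that that A   [U → S that]
S that that A that that A that that A ⇒ mul zero zero that that A that that A that that A   [S → mul zero zero]
mul zero zero that that A that that A that that A ⇒ mul zero zero that that tree mul that that A that that A   [A → tree mul]
mul zero zero that that tree mul that that A that that A ⇒ mul zero zero that that tree mul that that tree mul that that A   [A → tree mul]
mul zero zero that that tree mul that that tree mul that that A ⇒ mul zero zero that that tree mul that that tree mul that that tree mul   [A → tree mul]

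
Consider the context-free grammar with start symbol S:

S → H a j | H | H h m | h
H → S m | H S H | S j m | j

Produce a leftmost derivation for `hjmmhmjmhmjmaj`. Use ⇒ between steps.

S ⇒ Haj   [S → H a j]
Haj ⇒ Sjmaj   [H → S j m]
Sjmaj ⇒ Hhmjmaj   [S → H h m]
Hhmjmaj ⇒ Sjmhmjmaj   [H → S j m]
Sjmhmjmaj ⇒ Hhmjmhmjmaj   [S → H h m]
Hhmjmhmjmaj ⇒ Smhmjmhmjmaj   [H → S m]
Smhmjmhmjmaj ⇒ Hmhmjmhmjmaj   [S → H]
Hmhmjmhmjmaj ⇒ Sjmmhmjmhmjmaj   [H → S j m]
Sjmmhmjmhmjmaj ⇒ hjmmhmjmhmjmaj   [S → h]

S⇒Haj⇒Sjmaj⇒Hhmjmaj⇒Sjmhmjmaj⇒Hhmjmhmjmaj⇒Smhmjmhmjmaj⇒Hmhmjmhmjmaj⇒Sjmmhmjmhmjmaj⇒hjmmhmjmhmjmaj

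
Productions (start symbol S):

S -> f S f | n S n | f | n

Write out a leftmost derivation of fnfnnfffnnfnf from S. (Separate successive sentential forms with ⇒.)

S ⇒ fSf ⇒ fnSnf ⇒ fnfSfnf ⇒ fnfnSnfnf ⇒ fnfnnSnnfnf ⇒ fnfnnfSfnnfnf ⇒ fnfnnfffnnfnf

S ⇒ fSf   [S -> f S f]
fSf ⇒ fnSnf   [S -> n S n]
fnSnf ⇒ fnfSfnf   [S -> f S f]
fnfSfnf ⇒ fnfnSnfnf   [S -> n S n]
fnfnSnfnf ⇒ fnfnnSnnfnf   [S -> n S n]
fnfnnSnnfnf ⇒ fnfnnfSfnnfnf   [S -> f S f]
fnfnnfSfnnfnf ⇒ fnfnnfffnnfnf   [S -> f]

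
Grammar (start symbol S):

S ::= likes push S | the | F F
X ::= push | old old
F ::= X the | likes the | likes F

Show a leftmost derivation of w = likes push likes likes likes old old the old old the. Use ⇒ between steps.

S ⇒ likes push S ⇒ likes push F F ⇒ likes push likes F F ⇒ likes push likes likes F F ⇒ likes push likes likes likes F F ⇒ likes push likes likes likes X the F ⇒ likes push likes likes likes old old the F ⇒ likes push likes likes likes old old the X the ⇒ likes push likes likes likes old old the old old the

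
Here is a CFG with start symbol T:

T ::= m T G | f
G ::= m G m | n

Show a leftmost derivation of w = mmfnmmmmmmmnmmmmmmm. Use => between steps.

T => mTG => mmTGG => mmfGG => mmfnG => mmfnmGm => mmfnmmGmm => mmfnmmmGmmm => mmfnmmmmGmmmm => mmfnmmmmmGmmmmm => mmfnmmmmmmGmmmmmm => mmfnmmmmmmmGmmmmmmm => mmfnmmmmmmmnmmmmmmm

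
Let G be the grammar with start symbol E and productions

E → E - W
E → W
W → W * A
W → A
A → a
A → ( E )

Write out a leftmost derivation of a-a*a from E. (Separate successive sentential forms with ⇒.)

E⇒E-W⇒W-W⇒A-W⇒a-W⇒a-W*A⇒a-A*A⇒a-a*A⇒a-a*a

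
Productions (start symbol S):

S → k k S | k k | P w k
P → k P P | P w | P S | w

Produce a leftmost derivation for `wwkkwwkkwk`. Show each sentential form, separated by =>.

S => Pwk => PSwk => PwSwk => PwwSwk => PSwwSwk => PwSwwSwk => wwSwwSwk => wwkkwwSwk => wwkkwwkkwk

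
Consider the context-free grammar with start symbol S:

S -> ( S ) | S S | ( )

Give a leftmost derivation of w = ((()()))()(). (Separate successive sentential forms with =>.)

S => SS => SSS => (S)SS => ((S))SS => ((SS))SS => ((()S))SS => ((()()))SS => ((()()))()S => ((()()))()()

S => SS   [S -> S S]
SS => SSS   [S -> S S]
SSS => (S)SS   [S -> ( S )]
(S)SS => ((S))SS   [S -> ( S )]
((S))SS => ((SS))SS   [S -> S S]
((SS))SS => ((()S))SS   [S -> ( )]
((()S))SS => ((()()))SS   [S -> ( )]
((()()))SS => ((()()))()S   [S -> ( )]
((()()))()S => ((()()))()()   [S -> ( )]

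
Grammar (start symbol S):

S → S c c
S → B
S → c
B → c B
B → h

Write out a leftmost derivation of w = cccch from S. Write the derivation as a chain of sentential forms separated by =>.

S => B => cB => ccB => cccB => ccccB => cccch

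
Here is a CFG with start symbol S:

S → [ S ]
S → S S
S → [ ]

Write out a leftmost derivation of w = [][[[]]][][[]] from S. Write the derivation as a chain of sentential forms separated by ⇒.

S ⇒ SS ⇒ SSS ⇒ []SS ⇒ []SSS ⇒ [][S]SS ⇒ [][[S]]SS ⇒ [][[[]]]SS ⇒ [][[[]]][]S ⇒ [][[[]]][][S] ⇒ [][[[]]][][[]]

S ⇒ SS   [S → S S]
SS ⇒ SSS   [S → S S]
SSS ⇒ []SS   [S → [ ]]
[]SS ⇒ []SSS   [S → S S]
[]SSS ⇒ [][S]SS   [S → [ S ]]
[][S]SS ⇒ [][[S]]SS   [S → [ S ]]
[][[S]]SS ⇒ [][[[]]]SS   [S → [ ]]
[][[[]]]SS ⇒ [][[[]]][]S   [S → [ ]]
[][[[]]][]S ⇒ [][[[]]][][S]   [S → [ S ]]
[][[[]]][][S] ⇒ [][[[]]][][[]]   [S → [ ]]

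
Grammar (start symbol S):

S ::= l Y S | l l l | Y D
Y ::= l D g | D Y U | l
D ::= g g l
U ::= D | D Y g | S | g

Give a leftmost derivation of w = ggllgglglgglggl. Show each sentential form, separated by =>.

S => YD   [S ::= Y D]
YD => DYUD   [Y ::= D Y U]
DYUD => gglYUD   [D ::= g g l]
gglYUD => ggllDgUD   [Y ::= l D g]
ggllDgUD => ggllgglgUD   [D ::= g g l]
ggllgglgUD => ggllgglgSD   [U ::= S]
ggllgglgSD => ggllgglgYDD   [S ::= Y D]
ggllgglgYDD => ggllgglglDD   [Y ::= l]
ggllgglglDD => ggllgglglgglD   [D ::= g g l]
ggllgglglgglD => ggllgglglgglggl   [D ::= g g l]

S=>YD=>DYUD=>gglYUD=>ggllDgUD=>ggllgglgUD=>ggllgglgSD=>ggllgglgYDD=>ggllgglglDD=>ggllgglglgglD=>ggllgglglgglggl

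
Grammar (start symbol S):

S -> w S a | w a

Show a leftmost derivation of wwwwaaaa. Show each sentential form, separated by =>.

S => wSa => wwSaa => wwwSaaa => wwwwaaaa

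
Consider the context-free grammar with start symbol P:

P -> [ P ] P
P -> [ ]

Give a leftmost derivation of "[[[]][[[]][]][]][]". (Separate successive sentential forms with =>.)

P => [P]P => [[P]P]P => [[[]]P]P => [[[]][P]P]P => [[[]][[P]P]P]P => [[[]][[[]]P]P]P => [[[]][[[]][]]P]P => [[[]][[[]][]][]]P => [[[]][[[]][]][]][]

P => [P]P   [P -> [ P ] P]
[P]P => [[P]P]P   [P -> [ P ] P]
[[P]P]P => [[[]]P]P   [P -> [ ]]
[[[]]P]P => [[[]][P]P]P   [P -> [ P ] P]
[[[]][P]P]P => [[[]][[P]P]P]P   [P -> [ P ] P]
[[[]][[P]P]P]P => [[[]][[[]]P]P]P   [P -> [ ]]
[[[]][[[]]P]P]P => [[[]][[[]][]]P]P   [P -> [ ]]
[[[]][[[]][]]P]P => [[[]][[[]][]][]]P   [P -> [ ]]
[[[]][[[]][]][]]P => [[[]][[[]][]][]][]   [P -> [ ]]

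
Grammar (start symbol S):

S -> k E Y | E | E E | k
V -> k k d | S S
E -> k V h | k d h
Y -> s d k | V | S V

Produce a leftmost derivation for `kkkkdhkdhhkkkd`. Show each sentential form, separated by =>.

S=>kEY=>kkVhY=>kkSShY=>kkkShY=>kkkEEhY=>kkkkdhEhY=>kkkkdhkdhhY=>kkkkdhkdhhSV=>kkkkdhkdhhkV=>kkkkdhkdhhkkkd

S => kEY   [S -> k E Y]
kEY => kkVhY   [E -> k V h]
kkVhY => kkSShY   [V -> S S]
kkSShY => kkkShY   [S -> k]
kkkShY => kkkEEhY   [S -> E E]
kkkEEhY => kkkkdhEhY   [E -> k d h]
kkkkdhEhY => kkkkdhkdhhY   [E -> k d h]
kkkkdhkdhhY => kkkkdhkdhhSV   [Y -> S V]
kkkkdhkdhhSV => kkkkdhkdhhkV   [S -> k]
kkkkdhkdhhkV => kkkkdhkdhhkkkd   [V -> k k d]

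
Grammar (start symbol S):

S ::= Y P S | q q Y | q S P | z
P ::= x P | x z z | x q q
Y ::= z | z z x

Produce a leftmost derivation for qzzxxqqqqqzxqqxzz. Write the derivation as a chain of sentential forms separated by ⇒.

S ⇒ qSP ⇒ qYPSP ⇒ qzzxPSP ⇒ qzzxxqqSP ⇒ qzzxxqqqSPP ⇒ qzzxxqqqqqYPP ⇒ qzzxxqqqqqzPP ⇒ qzzxxqqqqqzxqqP ⇒ qzzxxqqqqqzxqqxzz

S ⇒ qSP   [S ::= q S P]
qSP ⇒ qYPSP   [S ::= Y P S]
qYPSP ⇒ qzzxPSP   [Y ::= z z x]
qzzxPSP ⇒ qzzxxqqSP   [P ::= x q q]
qzzxxqqSP ⇒ qzzxxqqqSPP   [S ::= q S P]
qzzxxqqqSPP ⇒ qzzxxqqqqqYPP   [S ::= q q Y]
qzzxxqqqqqYPP ⇒ qzzxxqqqqqzPP   [Y ::= z]
qzzxxqqqqqzPP ⇒ qzzxxqqqqqzxqqP   [P ::= x q q]
qzzxxqqqqqzxqqP ⇒ qzzxxqqqqqzxqqxzz   [P ::= x z z]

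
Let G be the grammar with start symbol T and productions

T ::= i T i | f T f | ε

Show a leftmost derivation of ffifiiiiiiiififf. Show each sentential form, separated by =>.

T => fTf   [T ::= f T f]
fTf => ffTff   [T ::= f T f]
ffTff => ffiTiff   [T ::= i T i]
ffiTiff => ffifTfiff   [T ::= f T f]
ffifTfiff => ffifiTififf   [T ::= i T i]
ffifiTififf => ffifiiTiififf   [T ::= i T i]
ffifiiTiififf => ffifiiiTiiififf   [T ::= i T i]
ffifiiiTiiififf => ffifiiiiTiiiififf   [T ::= i T i]
ffifiiiiTiiiififf => ffifiiiiiiiififf   [T ::= ε]

T=>fTf=>ffTff=>ffiTiff=>ffifTfiff=>ffifiTififf=>ffifiiTiififf=>ffifiiiTiiififf=>ffifiiiiTiiiififf=>ffifiiiiiiiififf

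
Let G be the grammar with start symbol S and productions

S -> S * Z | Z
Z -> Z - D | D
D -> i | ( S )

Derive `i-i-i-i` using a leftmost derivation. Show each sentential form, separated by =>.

S => Z   [S -> Z]
Z => Z-D   [Z -> Z - D]
Z-D => Z-D-D   [Z -> Z - D]
Z-D-D => Z-D-D-D   [Z -> Z - D]
Z-D-D-D => D-D-D-D   [Z -> D]
D-D-D-D => i-D-D-D   [D -> i]
i-D-D-D => i-i-D-D   [D -> i]
i-i-D-D => i-i-i-D   [D -> i]
i-i-i-D => i-i-i-i   [D -> i]

S => Z => Z-D => Z-D-D => Z-D-D-D => D-D-D-D => i-D-D-D => i-i-D-D => i-i-i-D => i-i-i-i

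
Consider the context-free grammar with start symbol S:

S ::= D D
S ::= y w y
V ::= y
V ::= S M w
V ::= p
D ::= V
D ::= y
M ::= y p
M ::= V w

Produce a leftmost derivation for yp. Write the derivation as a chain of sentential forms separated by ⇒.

S ⇒ DD   [S ::= D D]
DD ⇒ VD   [D ::= V]
VD ⇒ yD   [V ::= y]
yD ⇒ yV   [D ::= V]
yV ⇒ yp   [V ::= p]

S⇒DD⇒VD⇒yD⇒yV⇒yp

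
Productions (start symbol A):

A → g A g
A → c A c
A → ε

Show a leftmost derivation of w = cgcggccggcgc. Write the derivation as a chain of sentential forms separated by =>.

A => cAc => cgAgc => cgcAcgc => cgcgAgcgc => cgcggAggcgc => cgcggcAcggcgc => cgcggccggcgc

A => cAc   [A → c A c]
cAc => cgAgc   [A → g A g]
cgAgc => cgcAcgc   [A → c A c]
cgcAcgc => cgcgAgcgc   [A → g A g]
cgcgAgcgc => cgcggAggcgc   [A → g A g]
cgcggAggcgc => cgcggcAcggcgc   [A → c A c]
cgcggcAcggcgc => cgcggccggcgc   [A → ε]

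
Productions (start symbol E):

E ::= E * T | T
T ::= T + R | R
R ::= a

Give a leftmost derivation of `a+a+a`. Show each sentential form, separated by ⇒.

E ⇒ T   [E ::= T]
T ⇒ T+R   [T ::= T + R]
T+R ⇒ T+R+R   [T ::= T + R]
T+R+R ⇒ R+R+R   [T ::= R]
R+R+R ⇒ a+R+R   [R ::= a]
a+R+R ⇒ a+a+R   [R ::= a]
a+a+R ⇒ a+a+a   [R ::= a]

E ⇒ T ⇒ T+R ⇒ T+R+R ⇒ R+R+R ⇒ a+R+R ⇒ a+a+R ⇒ a+a+a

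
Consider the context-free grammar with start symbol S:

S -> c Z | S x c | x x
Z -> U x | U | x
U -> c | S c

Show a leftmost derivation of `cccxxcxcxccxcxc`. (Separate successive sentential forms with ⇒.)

S ⇒ Sxc ⇒ cZxc ⇒ cUxc ⇒ cScxc ⇒ ccZcxc ⇒ ccUxcxc ⇒ ccScxcxc ⇒ ccSxccxcxc ⇒ ccSxcxccxcxc ⇒ ccSxcxcxccxcxc ⇒ cccZxcxcxccxcxc ⇒ cccxxcxcxccxcxc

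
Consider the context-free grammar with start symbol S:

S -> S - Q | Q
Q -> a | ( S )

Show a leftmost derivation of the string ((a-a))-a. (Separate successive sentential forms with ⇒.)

S ⇒ S-Q   [S -> S - Q]
S-Q ⇒ Q-Q   [S -> Q]
Q-Q ⇒ (S)-Q   [Q -> ( S )]
(S)-Q ⇒ (Q)-Q   [S -> Q]
(Q)-Q ⇒ ((S))-Q   [Q -> ( S )]
((S))-Q ⇒ ((S-Q))-Q   [S -> S - Q]
((S-Q))-Q ⇒ ((Q-Q))-Q   [S -> Q]
((Q-Q))-Q ⇒ ((a-Q))-Q   [Q -> a]
((a-Q))-Q ⇒ ((a-a))-Q   [Q -> a]
((a-a))-Q ⇒ ((a-a))-a   [Q -> a]

S ⇒ S-Q ⇒ Q-Q ⇒ (S)-Q ⇒ (Q)-Q ⇒ ((S))-Q ⇒ ((S-Q))-Q ⇒ ((Q-Q))-Q ⇒ ((a-Q))-Q ⇒ ((a-a))-Q ⇒ ((a-a))-a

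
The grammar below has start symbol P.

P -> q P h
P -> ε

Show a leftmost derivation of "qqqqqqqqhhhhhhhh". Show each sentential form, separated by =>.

P=>qPh=>qqPhh=>qqqPhhh=>qqqqPhhhh=>qqqqqPhhhhh=>qqqqqqPhhhhhh=>qqqqqqqPhhhhhhh=>qqqqqqqqPhhhhhhhh=>qqqqqqqqhhhhhhhh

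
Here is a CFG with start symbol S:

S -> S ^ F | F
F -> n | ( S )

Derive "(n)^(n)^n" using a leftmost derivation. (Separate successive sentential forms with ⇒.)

S ⇒ S^F ⇒ S^F^F ⇒ F^F^F ⇒ (S)^F^F ⇒ (F)^F^F ⇒ (n)^F^F ⇒ (n)^(S)^F ⇒ (n)^(F)^F ⇒ (n)^(n)^F ⇒ (n)^(n)^n

S ⇒ S^F   [S -> S ^ F]
S^F ⇒ S^F^F   [S -> S ^ F]
S^F^F ⇒ F^F^F   [S -> F]
F^F^F ⇒ (S)^F^F   [F -> ( S )]
(S)^F^F ⇒ (F)^F^F   [S -> F]
(F)^F^F ⇒ (n)^F^F   [F -> n]
(n)^F^F ⇒ (n)^(S)^F   [F -> ( S )]
(n)^(S)^F ⇒ (n)^(F)^F   [S -> F]
(n)^(F)^F ⇒ (n)^(n)^F   [F -> n]
(n)^(n)^F ⇒ (n)^(n)^n   [F -> n]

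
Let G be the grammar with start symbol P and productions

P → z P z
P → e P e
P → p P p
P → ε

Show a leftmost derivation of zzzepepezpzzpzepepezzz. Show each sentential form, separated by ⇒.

P⇒zPz⇒zzPzz⇒zzzPzzz⇒zzzePezzz⇒zzzepPpezzz⇒zzzepePepezzz⇒zzzepepPpepezzz⇒zzzepepePepepezzz⇒zzzepepezPzepepezzz⇒zzzepepezpPpzepepezzz⇒zzzepepezpzPzpzepepezzz⇒zzzepepezpzzpzepepezzz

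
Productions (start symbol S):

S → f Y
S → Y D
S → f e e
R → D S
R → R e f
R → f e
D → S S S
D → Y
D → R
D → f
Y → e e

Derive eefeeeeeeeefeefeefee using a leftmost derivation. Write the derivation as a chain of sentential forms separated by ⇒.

S ⇒ YD ⇒ eeD ⇒ eeSSS ⇒ eefeeSS ⇒ eefeeYDS ⇒ eefeeeeDS ⇒ eefeeeeSSSS ⇒ eefeeeeYDSSS ⇒ eefeeeeeeDSSS ⇒ eefeeeeeeYSSS ⇒ eefeeeeeeeeSSS ⇒ eefeeeeeeeefeeSS ⇒ eefeeeeeeeefeefeeS ⇒ eefeeeeeeeefeefeefee

S ⇒ YD   [S → Y D]
YD ⇒ eeD   [Y → e e]
eeD ⇒ eeSSS   [D → S S S]
eeSSS ⇒ eefeeSS   [S → f e e]
eefeeSS ⇒ eefeeYDS   [S → Y D]
eefeeYDS ⇒ eefeeeeDS   [Y → e e]
eefeeeeDS ⇒ eefeeeeSSSS   [D → S S S]
eefeeeeSSSS ⇒ eefeeeeYDSSS   [S → Y D]
eefeeeeYDSSS ⇒ eefeeeeeeDSSS   [Y → e e]
eefeeeeeeDSSS ⇒ eefeeeeeeYSSS   [D → Y]
eefeeeeeeYSSS ⇒ eefeeeeeeeeSSS   [Y → e e]
eefeeeeeeeeSSS ⇒ eefeeeeeeeefeeSS   [S → f e e]
eefeeeeeeeefeeSS ⇒ eefeeeeeeeefeefeeS   [S → f e e]
eefeeeeeeeefeefeeS ⇒ eefeeeeeeeefeefeefee   [S → f e e]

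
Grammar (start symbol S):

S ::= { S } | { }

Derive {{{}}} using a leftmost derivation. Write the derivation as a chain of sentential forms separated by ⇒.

S ⇒ {S} ⇒ {{S}} ⇒ {{{}}}

S ⇒ {S}   [S ::= { S }]
{S} ⇒ {{S}}   [S ::= { S }]
{{S}} ⇒ {{{}}}   [S ::= { }]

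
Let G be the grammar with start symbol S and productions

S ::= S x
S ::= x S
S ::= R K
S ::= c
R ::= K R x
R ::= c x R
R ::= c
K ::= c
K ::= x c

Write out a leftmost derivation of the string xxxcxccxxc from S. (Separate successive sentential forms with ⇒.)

S ⇒ xS ⇒ xxS ⇒ xxRK ⇒ xxKRxK ⇒ xxxcRxK ⇒ xxxcKRxxK ⇒ xxxcxcRxxK ⇒ xxxcxccxxK ⇒ xxxcxccxxc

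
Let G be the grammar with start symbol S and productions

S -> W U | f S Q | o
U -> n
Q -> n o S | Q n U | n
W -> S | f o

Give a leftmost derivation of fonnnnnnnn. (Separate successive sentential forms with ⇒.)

S ⇒ fSQ ⇒ fWUQ ⇒ fSUQ ⇒ foUQ ⇒ fonQ ⇒ fonQnU ⇒ fonQnUnU ⇒ fonQnUnUnU ⇒ fonnnUnUnU ⇒ fonnnnnUnU ⇒ fonnnnnnnU ⇒ fonnnnnnnn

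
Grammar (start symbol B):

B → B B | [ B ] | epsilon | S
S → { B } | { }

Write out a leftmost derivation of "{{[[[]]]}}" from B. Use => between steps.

B => BB => BBB => SBB => {B}BB => {S}BB => {{B}}BB => {{[B]}}BB => {{[BB]}}BB => {{[[B]B]}}BB => {{[[[B]]B]}}BB => {{[[[]]B]}}BB => {{[[[]]]}}BB => {{[[[]]]}}B => {{[[[]]]}}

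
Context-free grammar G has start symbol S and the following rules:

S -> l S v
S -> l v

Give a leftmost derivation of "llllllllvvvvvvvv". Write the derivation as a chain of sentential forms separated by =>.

S => lSv   [S -> l S v]
lSv => llSvv   [S -> l S v]
llSvv => lllSvvv   [S -> l S v]
lllSvvv => llllSvvvv   [S -> l S v]
llllSvvvv => lllllSvvvvv   [S -> l S v]
lllllSvvvvv => llllllSvvvvvv   [S -> l S v]
llllllSvvvvvv => lllllllSvvvvvvv   [S -> l S v]
lllllllSvvvvvvv => llllllllvvvvvvvv   [S -> l v]

S=>lSv=>llSvv=>lllSvvv=>llllSvvvv=>lllllSvvvvv=>llllllSvvvvvv=>lllllllSvvvvvvv=>llllllllvvvvvvvv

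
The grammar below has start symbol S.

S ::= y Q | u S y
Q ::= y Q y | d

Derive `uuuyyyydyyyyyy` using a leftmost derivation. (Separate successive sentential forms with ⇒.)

S⇒uSy⇒uuSyy⇒uuuSyyy⇒uuuyQyyy⇒uuuyyQyyyy⇒uuuyyyQyyyyy⇒uuuyyyyQyyyyyy⇒uuuyyyydyyyyyy

S ⇒ uSy   [S ::= u S y]
uSy ⇒ uuSyy   [S ::= u S y]
uuSyy ⇒ uuuSyyy   [S ::= u S y]
uuuSyyy ⇒ uuuyQyyy   [S ::= y Q]
uuuyQyyy ⇒ uuuyyQyyyy   [Q ::= y Q y]
uuuyyQyyyy ⇒ uuuyyyQyyyyy   [Q ::= y Q y]
uuuyyyQyyyyy ⇒ uuuyyyyQyyyyyy   [Q ::= y Q y]
uuuyyyyQyyyyyy ⇒ uuuyyyydyyyyyy   [Q ::= d]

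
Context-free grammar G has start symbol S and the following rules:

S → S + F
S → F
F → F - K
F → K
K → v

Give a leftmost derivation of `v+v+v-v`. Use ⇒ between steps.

S ⇒ S+F ⇒ S+F+F ⇒ F+F+F ⇒ K+F+F ⇒ v+F+F ⇒ v+K+F ⇒ v+v+F ⇒ v+v+F-K ⇒ v+v+K-K ⇒ v+v+v-K ⇒ v+v+v-v

S ⇒ S+F   [S → S + F]
S+F ⇒ S+F+F   [S → S + F]
S+F+F ⇒ F+F+F   [S → F]
F+F+F ⇒ K+F+F   [F → K]
K+F+F ⇒ v+F+F   [K → v]
v+F+F ⇒ v+K+F   [F → K]
v+K+F ⇒ v+v+F   [K → v]
v+v+F ⇒ v+v+F-K   [F → F - K]
v+v+F-K ⇒ v+v+K-K   [F → K]
v+v+K-K ⇒ v+v+v-K   [K → v]
v+v+v-K ⇒ v+v+v-v   [K → v]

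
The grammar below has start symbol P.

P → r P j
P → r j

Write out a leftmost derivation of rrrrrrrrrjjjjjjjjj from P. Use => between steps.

P => rPj   [P → r P j]
rPj => rrPjj   [P → r P j]
rrPjj => rrrPjjj   [P → r P j]
rrrPjjj => rrrrPjjjj   [P → r P j]
rrrrPjjjj => rrrrrPjjjjj   [P → r P j]
rrrrrPjjjjj => rrrrrrPjjjjjj   [P → r P j]
rrrrrrPjjjjjj => rrrrrrrPjjjjjjj   [P → r P j]
rrrrrrrPjjjjjjj => rrrrrrrrPjjjjjjjj   [P → r P j]
rrrrrrrrPjjjjjjjj => rrrrrrrrrjjjjjjjjj   [P → r j]

P => rPj => rrPjj => rrrPjjj => rrrrPjjjj => rrrrrPjjjjj => rrrrrrPjjjjjj => rrrrrrrPjjjjjjj => rrrrrrrrPjjjjjjjj => rrrrrrrrrjjjjjjjjj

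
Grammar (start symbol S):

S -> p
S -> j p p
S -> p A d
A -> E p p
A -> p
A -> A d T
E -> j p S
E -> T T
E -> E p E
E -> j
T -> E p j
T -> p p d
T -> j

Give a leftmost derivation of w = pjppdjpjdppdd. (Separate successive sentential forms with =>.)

S => pAd => pAdTd => pAdTdTd => pEppdTdTd => pjppdTdTd => pjppdEpjdTd => pjppdjpjdTd => pjppdjpjdppdd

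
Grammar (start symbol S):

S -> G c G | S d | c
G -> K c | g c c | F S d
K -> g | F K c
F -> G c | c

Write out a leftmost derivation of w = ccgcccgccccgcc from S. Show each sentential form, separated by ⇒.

S⇒GcG⇒KccG⇒FKcccG⇒cKcccG⇒cFKccccG⇒cGcKccccG⇒cKccKccccG⇒cFKcccKccccG⇒ccKcccKccccG⇒ccgcccKccccG⇒ccgcccgccccG⇒ccgcccgccccgcc

S ⇒ GcG   [S -> G c G]
GcG ⇒ KccG   [G -> K c]
KccG ⇒ FKcccG   [K -> F K c]
FKcccG ⇒ cKcccG   [F -> c]
cKcccG ⇒ cFKccccG   [K -> F K c]
cFKccccG ⇒ cGcKccccG   [F -> G c]
cGcKccccG ⇒ cKccKccccG   [G -> K c]
cKccKccccG ⇒ cFKcccKccccG   [K -> F K c]
cFKcccKccccG ⇒ ccKcccKccccG   [F -> c]
ccKcccKccccG ⇒ ccgcccKccccG   [K -> g]
ccgcccKccccG ⇒ ccgcccgccccG   [K -> g]
ccgcccgccccG ⇒ ccgcccgccccgcc   [G -> g c c]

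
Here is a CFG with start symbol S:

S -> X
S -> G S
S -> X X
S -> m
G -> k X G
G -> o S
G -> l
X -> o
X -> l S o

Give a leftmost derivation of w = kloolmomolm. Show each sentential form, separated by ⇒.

S⇒GS⇒kXGS⇒klSoGS⇒klGSoGS⇒kloSSoGS⇒kloXXSoGS⇒klooXSoGS⇒kloolSoSoGS⇒kloolmoSoGS⇒kloolmomoGS⇒kloolmomolS⇒kloolmomolm

S ⇒ GS   [S -> G S]
GS ⇒ kXGS   [G -> k X G]
kXGS ⇒ klSoGS   [X -> l S o]
klSoGS ⇒ klGSoGS   [S -> G S]
klGSoGS ⇒ kloSSoGS   [G -> o S]
kloSSoGS ⇒ kloXXSoGS   [S -> X X]
kloXXSoGS ⇒ klooXSoGS   [X -> o]
klooXSoGS ⇒ kloolSoSoGS   [X -> l S o]
kloolSoSoGS ⇒ kloolmoSoGS   [S -> m]
kloolmoSoGS ⇒ kloolmomoGS   [S -> m]
kloolmomoGS ⇒ kloolmomolS   [G -> l]
kloolmomolS ⇒ kloolmomolm   [S -> m]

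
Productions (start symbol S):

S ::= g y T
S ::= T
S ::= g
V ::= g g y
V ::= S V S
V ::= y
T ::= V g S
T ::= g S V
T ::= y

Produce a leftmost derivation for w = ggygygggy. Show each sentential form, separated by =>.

S=>T=>gSV=>ggyTV=>ggyVgSV=>ggySVSgSV=>ggygVSgSV=>ggygySgSV=>ggygyggSV=>ggygygggV=>ggygygggy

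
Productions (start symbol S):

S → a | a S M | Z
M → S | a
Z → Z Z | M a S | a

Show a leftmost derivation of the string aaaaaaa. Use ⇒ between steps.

S ⇒ aSM ⇒ aaSMM ⇒ aaZMM ⇒ aaMaSMM ⇒ aaSaSMM ⇒ aaZaSMM ⇒ aaaaSMM ⇒ aaaaaMM ⇒ aaaaaaM ⇒ aaaaaaa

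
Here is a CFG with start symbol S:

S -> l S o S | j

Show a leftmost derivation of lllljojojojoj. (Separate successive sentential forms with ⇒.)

S⇒lSoS⇒llSoSoS⇒lllSoSoSoS⇒llllSoSoSoSoS⇒lllljoSoSoSoS⇒lllljojoSoSoS⇒lllljojojoSoS⇒lllljojojojoS⇒lllljojojojoj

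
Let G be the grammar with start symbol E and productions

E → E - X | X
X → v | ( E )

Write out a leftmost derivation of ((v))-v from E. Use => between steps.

E=>E-X=>X-X=>(E)-X=>(X)-X=>((E))-X=>((X))-X=>((v))-X=>((v))-v

E => E-X   [E → E - X]
E-X => X-X   [E → X]
X-X => (E)-X   [X → ( E )]
(E)-X => (X)-X   [E → X]
(X)-X => ((E))-X   [X → ( E )]
((E))-X => ((X))-X   [E → X]
((X))-X => ((v))-X   [X → v]
((v))-X => ((v))-v   [X → v]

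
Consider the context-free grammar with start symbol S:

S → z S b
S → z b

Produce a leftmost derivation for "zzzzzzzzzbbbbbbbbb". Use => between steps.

S => zSb   [S → z S b]
zSb => zzSbb   [S → z S b]
zzSbb => zzzSbbb   [S → z S b]
zzzSbbb => zzzzSbbbb   [S → z S b]
zzzzSbbbb => zzzzzSbbbbb   [S → z S b]
zzzzzSbbbbb => zzzzzzSbbbbbb   [S → z S b]
zzzzzzSbbbbbb => zzzzzzzSbbbbbbb   [S → z S b]
zzzzzzzSbbbbbbb => zzzzzzzzSbbbbbbbb   [S → z S b]
zzzzzzzzSbbbbbbbb => zzzzzzzzzbbbbbbbbb   [S → z b]

S => zSb => zzSbb => zzzSbbb => zzzzSbbbb => zzzzzSbbbbb => zzzzzzSbbbbbb => zzzzzzzSbbbbbbb => zzzzzzzzSbbbbbbbb => zzzzzzzzzbbbbbbbbb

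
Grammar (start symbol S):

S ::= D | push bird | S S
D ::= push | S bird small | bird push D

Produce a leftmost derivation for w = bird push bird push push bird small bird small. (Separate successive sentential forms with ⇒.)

S ⇒ D ⇒ bird push D ⇒ bird push S bird small ⇒ bird push D bird small ⇒ bird push bird push D bird small ⇒ bird push bird push S bird small bird small ⇒ bird push bird push D bird small bird small ⇒ bird push bird push push bird small bird small

S ⇒ D   [S ::= D]
D ⇒ bird push D   [D ::= bird push D]
bird push D ⇒ bird push S bird small   [D ::= S bird small]
bird push S bird small ⇒ bird push D bird small   [S ::= D]
bird push D bird small ⇒ bird push bird push D bird small   [D ::= bird push D]
bird push bird push D bird small ⇒ bird push bird push S bird small bird small   [D ::= S bird small]
bird push bird push S bird small bird small ⇒ bird push bird push D bird small bird small   [S ::= D]
bird push bird push D bird small bird small ⇒ bird push bird push push bird small bird small   [D ::= push]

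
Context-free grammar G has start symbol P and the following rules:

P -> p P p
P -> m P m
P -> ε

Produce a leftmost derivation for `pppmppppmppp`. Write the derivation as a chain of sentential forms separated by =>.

P => pPp   [P -> p P p]
pPp => ppPpp   [P -> p P p]
ppPpp => pppPppp   [P -> p P p]
pppPppp => pppmPmppp   [P -> m P m]
pppmPmppp => pppmpPpmppp   [P -> p P p]
pppmpPpmppp => pppmppPppmppp   [P -> p P p]
pppmppPppmppp => pppmppppmppp   [P -> ε]

P => pPp => ppPpp => pppPppp => pppmPmppp => pppmpPpmppp => pppmppPppmppp => pppmppppmppp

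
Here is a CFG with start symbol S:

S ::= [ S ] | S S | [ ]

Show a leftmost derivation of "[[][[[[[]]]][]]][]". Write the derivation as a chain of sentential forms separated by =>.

S => SS => [S]S => [SS]S => [[]S]S => [[][S]]S => [[][SS]]S => [[][[S]S]]S => [[][[[S]]S]]S => [[][[[[S]]]S]]S => [[][[[[[]]]]S]]S => [[][[[[[]]]][]]]S => [[][[[[[]]]][]]][]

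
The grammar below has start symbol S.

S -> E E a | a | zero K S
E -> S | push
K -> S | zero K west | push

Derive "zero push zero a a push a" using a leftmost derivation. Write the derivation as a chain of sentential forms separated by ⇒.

S ⇒ zero K S ⇒ zero push S ⇒ zero push E E a ⇒ zero push S E a ⇒ zero push zero K S E a ⇒ zero push zero S S E a ⇒ zero push zero a S E a ⇒ zero push zero a a E a ⇒ zero push zero a a push a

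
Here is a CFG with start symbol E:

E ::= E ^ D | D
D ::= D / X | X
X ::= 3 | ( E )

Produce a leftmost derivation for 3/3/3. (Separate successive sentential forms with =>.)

E => D => D/X => D/X/X => X/X/X => 3/X/X => 3/3/X => 3/3/3

E => D   [E ::= D]
D => D/X   [D ::= D / X]
D/X => D/X/X   [D ::= D / X]
D/X/X => X/X/X   [D ::= X]
X/X/X => 3/X/X   [X ::= 3]
3/X/X => 3/3/X   [X ::= 3]
3/3/X => 3/3/3   [X ::= 3]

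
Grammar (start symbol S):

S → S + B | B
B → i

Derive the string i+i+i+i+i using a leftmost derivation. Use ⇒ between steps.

S⇒S+B⇒S+B+B⇒S+B+B+B⇒S+B+B+B+B⇒B+B+B+B+B⇒i+B+B+B+B⇒i+i+B+B+B⇒i+i+i+B+B⇒i+i+i+i+B⇒i+i+i+i+i

S ⇒ S+B   [S → S + B]
S+B ⇒ S+B+B   [S → S + B]
S+B+B ⇒ S+B+B+B   [S → S + B]
S+B+B+B ⇒ S+B+B+B+B   [S → S + B]
S+B+B+B+B ⇒ B+B+B+B+B   [S → B]
B+B+B+B+B ⇒ i+B+B+B+B   [B → i]
i+B+B+B+B ⇒ i+i+B+B+B   [B → i]
i+i+B+B+B ⇒ i+i+i+B+B   [B → i]
i+i+i+B+B ⇒ i+i+i+i+B   [B → i]
i+i+i+i+B ⇒ i+i+i+i+i   [B → i]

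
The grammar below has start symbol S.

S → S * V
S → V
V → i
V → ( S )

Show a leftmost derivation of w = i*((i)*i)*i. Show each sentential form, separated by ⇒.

S ⇒ S*V   [S → S * V]
S*V ⇒ S*V*V   [S → S * V]
S*V*V ⇒ V*V*V   [S → V]
V*V*V ⇒ i*V*V   [V → i]
i*V*V ⇒ i*(S)*V   [V → ( S )]
i*(S)*V ⇒ i*(S*V)*V   [S → S * V]
i*(S*V)*V ⇒ i*(V*V)*V   [S → V]
i*(V*V)*V ⇒ i*((S)*V)*V   [V → ( S )]
i*((S)*V)*V ⇒ i*((V)*V)*V   [S → V]
i*((V)*V)*V ⇒ i*((i)*V)*V   [V → i]
i*((i)*V)*V ⇒ i*((i)*i)*V   [V → i]
i*((i)*i)*V ⇒ i*((i)*i)*i   [V → i]

S⇒S*V⇒S*V*V⇒V*V*V⇒i*V*V⇒i*(S)*V⇒i*(S*V)*V⇒i*(V*V)*V⇒i*((S)*V)*V⇒i*((V)*V)*V⇒i*((i)*V)*V⇒i*((i)*i)*V⇒i*((i)*i)*i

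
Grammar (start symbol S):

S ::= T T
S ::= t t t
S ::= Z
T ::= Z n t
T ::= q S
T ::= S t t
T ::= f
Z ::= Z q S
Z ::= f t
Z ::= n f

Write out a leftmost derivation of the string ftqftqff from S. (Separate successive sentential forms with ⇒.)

S ⇒ Z   [S ::= Z]
Z ⇒ ZqS   [Z ::= Z q S]
ZqS ⇒ ZqSqS   [Z ::= Z q S]
ZqSqS ⇒ ftqSqS   [Z ::= f t]
ftqSqS ⇒ ftqZqS   [S ::= Z]
ftqZqS ⇒ ftqftqS   [Z ::= f t]
ftqftqS ⇒ ftqftqTT   [S ::= T T]
ftqftqTT ⇒ ftqftqfT   [T ::= f]
ftqftqfT ⇒ ftqftqff   [T ::= f]

S⇒Z⇒ZqS⇒ZqSqS⇒ftqSqS⇒ftqZqS⇒ftqftqS⇒ftqftqTT⇒ftqftqfT⇒ftqftqff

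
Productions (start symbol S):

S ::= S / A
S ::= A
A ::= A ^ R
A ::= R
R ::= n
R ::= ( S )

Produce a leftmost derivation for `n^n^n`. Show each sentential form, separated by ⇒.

S ⇒ A ⇒ A^R ⇒ A^R^R ⇒ R^R^R ⇒ n^R^R ⇒ n^n^R ⇒ n^n^n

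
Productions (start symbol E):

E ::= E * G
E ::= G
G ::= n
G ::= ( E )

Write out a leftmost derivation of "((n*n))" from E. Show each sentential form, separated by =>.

E => G => (E) => (G) => ((E)) => ((E*G)) => ((G*G)) => ((n*G)) => ((n*n))

E => G   [E ::= G]
G => (E)   [G ::= ( E )]
(E) => (G)   [E ::= G]
(G) => ((E))   [G ::= ( E )]
((E)) => ((E*G))   [E ::= E * G]
((E*G)) => ((G*G))   [E ::= G]
((G*G)) => ((n*G))   [G ::= n]
((n*G)) => ((n*n))   [G ::= n]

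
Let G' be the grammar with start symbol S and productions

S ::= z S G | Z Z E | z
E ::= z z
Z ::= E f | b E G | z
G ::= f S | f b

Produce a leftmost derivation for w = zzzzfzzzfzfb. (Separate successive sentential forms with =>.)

S => zSG => zzSGG => zzZZEGG => zzEfZEGG => zzzzfZEGG => zzzzfzEGG => zzzzfzzzGG => zzzzfzzzfSG => zzzzfzzzfzG => zzzzfzzzfzfb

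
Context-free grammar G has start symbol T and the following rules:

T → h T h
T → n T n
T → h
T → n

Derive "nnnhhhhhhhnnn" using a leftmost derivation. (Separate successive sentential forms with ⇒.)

T ⇒ nTn ⇒ nnTnn ⇒ nnnTnnn ⇒ nnnhThnnn ⇒ nnnhhThhnnn ⇒ nnnhhhThhhnnn ⇒ nnnhhhhhhhnnn

T ⇒ nTn   [T → n T n]
nTn ⇒ nnTnn   [T → n T n]
nnTnn ⇒ nnnTnnn   [T → n T n]
nnnTnnn ⇒ nnnhThnnn   [T → h T h]
nnnhThnnn ⇒ nnnhhThhnnn   [T → h T h]
nnnhhThhnnn ⇒ nnnhhhThhhnnn   [T → h T h]
nnnhhhThhhnnn ⇒ nnnhhhhhhhnnn   [T → h]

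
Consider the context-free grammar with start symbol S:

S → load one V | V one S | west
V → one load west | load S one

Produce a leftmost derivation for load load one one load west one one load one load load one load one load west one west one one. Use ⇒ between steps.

S ⇒ V one S   [S → V one S]
V one S ⇒ load S one one S   [V → load S one]
load S one one S ⇒ load load one V one one S   [S → load one V]
load load one V one one S ⇒ load load one one load west one one S   [V → one load west]
load load one one load west one one S ⇒ load load one one load west one one load one V   [S → load one V]
load load one one load west one one load one V ⇒ load load one one load west one one load one load S one   [V → load S one]
load load one one load west one one load one load S one ⇒ load load one one load west one one load one load load one V one   [S → load one V]
load load one one load west one one load one load load one V one ⇒ load load one one load west one one load one load load one load S one one   [V → load S one]
load load one one load west one one load one load load one load S one one ⇒ load load one one load west one one load one load load one load V one S one one   [S → V one S]
load load one one load west one one load one load load one load V one S one one ⇒ load load one one load west one one load one load load one load one load west one S one one   [V → one load west]
load load one one load west one one load one load load one load one load west one S one one ⇒ load load one one load west one one load one load load one load one load west one west one one   [S → west]

S ⇒ V one S ⇒ load S one one S ⇒ load load one V one one S ⇒ load load one one load west one one S ⇒ load load one one load west one one load one V ⇒ load load one one load west one one load one load S one ⇒ load load one one load west one one load one load load one V one ⇒ load load one one load west one one load one load load one load S one one ⇒ load load one one load west one one load one load load one load V one S one one ⇒ load load one one load west one one load one load load one load one load west one S one one ⇒ load load one one load west one one load one load load one load one load west one west one one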